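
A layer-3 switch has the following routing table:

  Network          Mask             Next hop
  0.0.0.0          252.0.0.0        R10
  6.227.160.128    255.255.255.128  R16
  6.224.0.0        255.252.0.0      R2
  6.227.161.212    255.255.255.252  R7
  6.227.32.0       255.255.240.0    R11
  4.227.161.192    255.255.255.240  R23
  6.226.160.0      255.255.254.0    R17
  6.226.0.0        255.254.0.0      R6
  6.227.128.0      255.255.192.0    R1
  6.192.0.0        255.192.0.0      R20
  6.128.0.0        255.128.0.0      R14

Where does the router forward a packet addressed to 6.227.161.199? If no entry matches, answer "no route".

Routes whose prefix contains 6.227.161.199:
  6.128.0.0/9 (6.128.0.0 - 6.255.255.255) -> R14
  6.192.0.0/10 (6.192.0.0 - 6.255.255.255) -> R20
  6.224.0.0/14 (6.224.0.0 - 6.227.255.255) -> R2
  6.226.0.0/15 (6.226.0.0 - 6.227.255.255) -> R6
  6.227.128.0/18 (6.227.128.0 - 6.227.191.255) -> R1
More-specific entries that do NOT match:
  6.227.161.212/30 (6.227.161.212 - 6.227.161.215) does not contain 6.227.161.199
  4.227.161.192/28 (4.227.161.192 - 4.227.161.207) does not contain 6.227.161.199
  6.227.160.128/25 (6.227.160.128 - 6.227.160.255) does not contain 6.227.161.199
  6.226.160.0/23 (6.226.160.0 - 6.226.161.255) does not contain 6.227.161.199
  6.227.32.0/20 (6.227.32.0 - 6.227.47.255) does not contain 6.227.161.199
Longest matching prefix is /18 -> next hop R1.

R1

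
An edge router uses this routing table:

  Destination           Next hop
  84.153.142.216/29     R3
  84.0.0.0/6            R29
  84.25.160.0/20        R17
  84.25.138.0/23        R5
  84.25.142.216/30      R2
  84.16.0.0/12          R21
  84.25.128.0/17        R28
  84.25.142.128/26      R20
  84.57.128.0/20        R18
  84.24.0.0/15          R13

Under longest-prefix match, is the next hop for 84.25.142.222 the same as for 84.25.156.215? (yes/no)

yes

84.25.142.222: longest match 84.25.128.0/17 -> R28
84.25.156.215: longest match 84.25.128.0/17 -> R28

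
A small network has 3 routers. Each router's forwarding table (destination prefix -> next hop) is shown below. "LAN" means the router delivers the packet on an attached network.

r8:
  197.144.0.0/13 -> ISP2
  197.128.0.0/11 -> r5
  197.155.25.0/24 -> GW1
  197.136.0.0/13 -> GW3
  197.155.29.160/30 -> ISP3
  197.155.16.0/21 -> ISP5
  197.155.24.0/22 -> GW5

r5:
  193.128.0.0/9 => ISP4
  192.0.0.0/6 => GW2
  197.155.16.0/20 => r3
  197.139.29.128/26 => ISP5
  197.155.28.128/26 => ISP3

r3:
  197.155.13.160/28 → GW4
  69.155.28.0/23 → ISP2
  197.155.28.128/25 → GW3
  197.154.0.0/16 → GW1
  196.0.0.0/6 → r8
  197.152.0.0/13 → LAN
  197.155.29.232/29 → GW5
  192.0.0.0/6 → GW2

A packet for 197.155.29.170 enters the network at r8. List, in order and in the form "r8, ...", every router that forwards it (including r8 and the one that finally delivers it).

r8, r5, r3

At r8: longest match for 197.155.29.170 is 197.128.0.0/11 -> r5
At r5: longest match for 197.155.29.170 is 197.155.16.0/20 -> r3
At r3: longest match for 197.155.29.170 is 197.152.0.0/13 -> LAN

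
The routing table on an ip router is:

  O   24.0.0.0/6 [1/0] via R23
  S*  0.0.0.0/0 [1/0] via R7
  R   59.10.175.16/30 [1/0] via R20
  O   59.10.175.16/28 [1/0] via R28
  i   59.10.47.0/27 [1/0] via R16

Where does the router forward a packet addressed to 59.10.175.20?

R28

Routes whose prefix contains 59.10.175.20:
  0.0.0.0/0 (default, matches everything) -> R7
  59.10.175.16/28 (59.10.175.16 - 59.10.175.31) -> R28
More-specific entries that do NOT match:
  59.10.175.16/30 (59.10.175.16 - 59.10.175.19) does not contain 59.10.175.20
Longest matching prefix is /28 -> next hop R28.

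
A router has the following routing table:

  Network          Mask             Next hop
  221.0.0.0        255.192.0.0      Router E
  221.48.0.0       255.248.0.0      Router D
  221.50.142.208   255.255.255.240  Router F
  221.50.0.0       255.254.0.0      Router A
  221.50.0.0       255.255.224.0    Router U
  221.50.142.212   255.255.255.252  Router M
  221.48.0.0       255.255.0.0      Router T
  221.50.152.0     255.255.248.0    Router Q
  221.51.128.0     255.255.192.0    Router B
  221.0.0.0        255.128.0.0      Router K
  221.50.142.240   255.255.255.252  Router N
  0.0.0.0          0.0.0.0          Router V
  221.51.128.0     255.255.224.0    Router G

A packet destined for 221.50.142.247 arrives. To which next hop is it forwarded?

Routes whose prefix contains 221.50.142.247:
  0.0.0.0/0 (default, matches everything) -> Router V
  221.0.0.0/9 (221.0.0.0 - 221.127.255.255) -> Router K
  221.0.0.0/10 (221.0.0.0 - 221.63.255.255) -> Router E
  221.48.0.0/13 (221.48.0.0 - 221.55.255.255) -> Router D
  221.50.0.0/15 (221.50.0.0 - 221.51.255.255) -> Router A
More-specific entries that do NOT match:
  221.50.142.212/30 (221.50.142.212 - 221.50.142.215) does not contain 221.50.142.247
  221.50.142.240/30 (221.50.142.240 - 221.50.142.243) does not contain 221.50.142.247
  221.50.142.208/28 (221.50.142.208 - 221.50.142.223) does not contain 221.50.142.247
  221.50.152.0/21 (221.50.152.0 - 221.50.159.255) does not contain 221.50.142.247
  221.50.0.0/19 (221.50.0.0 - 221.50.31.255) does not contain 221.50.142.247
  221.51.128.0/19 (221.51.128.0 - 221.51.159.255) does not contain 221.50.142.247
  221.51.128.0/18 (221.51.128.0 - 221.51.191.255) does not contain 221.50.142.247
  221.48.0.0/16 (221.48.0.0 - 221.48.255.255) does not contain 221.50.142.247
Longest matching prefix is /15 -> next hop Router A.

Router A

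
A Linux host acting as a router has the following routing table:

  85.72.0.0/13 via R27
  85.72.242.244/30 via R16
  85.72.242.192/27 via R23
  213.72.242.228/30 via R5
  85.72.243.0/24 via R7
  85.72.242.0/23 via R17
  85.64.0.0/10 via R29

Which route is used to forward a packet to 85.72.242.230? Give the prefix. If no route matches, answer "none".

85.72.242.0/23

Entries matching 85.72.242.230:
  85.64.0.0/10 (85.64.0.0 - 85.127.255.255)
  85.72.0.0/13 (85.72.0.0 - 85.79.255.255)
  85.72.242.0/23 (85.72.242.0 - 85.72.243.255)
Most specific is 85.72.242.0/23.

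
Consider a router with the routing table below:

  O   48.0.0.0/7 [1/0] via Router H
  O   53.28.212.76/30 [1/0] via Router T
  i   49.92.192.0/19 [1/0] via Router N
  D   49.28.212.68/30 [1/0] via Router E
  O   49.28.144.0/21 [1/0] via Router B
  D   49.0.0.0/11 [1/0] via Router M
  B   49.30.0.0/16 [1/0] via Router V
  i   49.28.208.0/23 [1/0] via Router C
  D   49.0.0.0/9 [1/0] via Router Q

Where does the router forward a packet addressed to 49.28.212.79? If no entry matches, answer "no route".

Routes whose prefix contains 49.28.212.79:
  48.0.0.0/7 (48.0.0.0 - 49.255.255.255) -> Router H
  49.0.0.0/9 (49.0.0.0 - 49.127.255.255) -> Router Q
  49.0.0.0/11 (49.0.0.0 - 49.31.255.255) -> Router M
More-specific entries that do NOT match:
  53.28.212.76/30 (53.28.212.76 - 53.28.212.79) does not contain 49.28.212.79
  49.28.212.68/30 (49.28.212.68 - 49.28.212.71) does not contain 49.28.212.79
  49.28.208.0/23 (49.28.208.0 - 49.28.209.255) does not contain 49.28.212.79
  49.28.144.0/21 (49.28.144.0 - 49.28.151.255) does not contain 49.28.212.79
  49.92.192.0/19 (49.92.192.0 - 49.92.223.255) does not contain 49.28.212.79
  49.30.0.0/16 (49.30.0.0 - 49.30.255.255) does not contain 49.28.212.79
Longest matching prefix is /11 -> next hop Router M.

Router M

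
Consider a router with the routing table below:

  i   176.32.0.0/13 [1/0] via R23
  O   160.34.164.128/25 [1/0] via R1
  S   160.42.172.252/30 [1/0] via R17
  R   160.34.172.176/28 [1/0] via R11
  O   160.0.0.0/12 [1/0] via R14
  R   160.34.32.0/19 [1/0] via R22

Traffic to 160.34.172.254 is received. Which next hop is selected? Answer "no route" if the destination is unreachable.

No entry's prefix contains 160.34.172.254; there is no default route.

no route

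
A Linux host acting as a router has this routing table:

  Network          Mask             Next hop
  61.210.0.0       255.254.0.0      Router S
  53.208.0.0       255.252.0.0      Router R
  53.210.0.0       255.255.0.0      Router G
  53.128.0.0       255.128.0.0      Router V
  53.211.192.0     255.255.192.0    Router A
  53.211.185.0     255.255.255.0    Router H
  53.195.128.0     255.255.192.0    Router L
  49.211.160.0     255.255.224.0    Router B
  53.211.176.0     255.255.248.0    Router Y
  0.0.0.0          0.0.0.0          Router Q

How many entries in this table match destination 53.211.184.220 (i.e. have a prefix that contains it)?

Prefixes containing 53.211.184.220:
  0.0.0.0/0 (default, matches everything)
  53.128.0.0/9 (53.128.0.0 - 53.255.255.255)
  53.208.0.0/14 (53.208.0.0 - 53.211.255.255)
Total matching entries: 3.

3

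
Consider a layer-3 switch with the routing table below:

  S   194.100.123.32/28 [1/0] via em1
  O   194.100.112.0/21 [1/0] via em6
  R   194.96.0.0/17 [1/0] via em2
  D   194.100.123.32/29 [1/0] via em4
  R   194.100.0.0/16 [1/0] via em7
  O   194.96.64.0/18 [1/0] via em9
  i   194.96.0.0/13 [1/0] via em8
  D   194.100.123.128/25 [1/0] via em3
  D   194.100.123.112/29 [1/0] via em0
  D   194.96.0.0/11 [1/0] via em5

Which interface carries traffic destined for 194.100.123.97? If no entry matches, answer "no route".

em7

Routes whose prefix contains 194.100.123.97:
  194.96.0.0/11 (194.96.0.0 - 194.127.255.255) -> em5
  194.96.0.0/13 (194.96.0.0 - 194.103.255.255) -> em8
  194.100.0.0/16 (194.100.0.0 - 194.100.255.255) -> em7
More-specific entries that do NOT match:
  194.100.123.32/29 (194.100.123.32 - 194.100.123.39) does not contain 194.100.123.97
  194.100.123.112/29 (194.100.123.112 - 194.100.123.119) does not contain 194.100.123.97
  194.100.123.32/28 (194.100.123.32 - 194.100.123.47) does not contain 194.100.123.97
  194.100.123.128/25 (194.100.123.128 - 194.100.123.255) does not contain 194.100.123.97
  194.100.112.0/21 (194.100.112.0 - 194.100.119.255) does not contain 194.100.123.97
  194.96.64.0/18 (194.96.64.0 - 194.96.127.255) does not contain 194.100.123.97
  194.96.0.0/17 (194.96.0.0 - 194.96.127.255) does not contain 194.100.123.97
Longest matching prefix is /16 -> interface em7.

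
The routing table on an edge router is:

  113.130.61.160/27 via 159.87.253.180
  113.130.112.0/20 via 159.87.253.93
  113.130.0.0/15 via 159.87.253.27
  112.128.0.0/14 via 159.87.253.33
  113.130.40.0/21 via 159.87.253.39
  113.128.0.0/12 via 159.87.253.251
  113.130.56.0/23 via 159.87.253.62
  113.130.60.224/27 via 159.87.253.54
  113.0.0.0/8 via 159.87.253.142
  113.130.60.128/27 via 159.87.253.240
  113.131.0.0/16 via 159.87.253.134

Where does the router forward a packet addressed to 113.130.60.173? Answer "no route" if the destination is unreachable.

159.87.253.27

Routes whose prefix contains 113.130.60.173:
  113.0.0.0/8 (113.0.0.0 - 113.255.255.255) -> 159.87.253.142
  113.128.0.0/12 (113.128.0.0 - 113.143.255.255) -> 159.87.253.251
  113.130.0.0/15 (113.130.0.0 - 113.131.255.255) -> 159.87.253.27
More-specific entries that do NOT match:
  113.130.61.160/27 (113.130.61.160 - 113.130.61.191) does not contain 113.130.60.173
  113.130.60.224/27 (113.130.60.224 - 113.130.60.255) does not contain 113.130.60.173
  113.130.60.128/27 (113.130.60.128 - 113.130.60.159) does not contain 113.130.60.173
  113.130.56.0/23 (113.130.56.0 - 113.130.57.255) does not contain 113.130.60.173
  113.130.40.0/21 (113.130.40.0 - 113.130.47.255) does not contain 113.130.60.173
  113.130.112.0/20 (113.130.112.0 - 113.130.127.255) does not contain 113.130.60.173
  113.131.0.0/16 (113.131.0.0 - 113.131.255.255) does not contain 113.130.60.173
Longest matching prefix is /15 -> next hop 159.87.253.27.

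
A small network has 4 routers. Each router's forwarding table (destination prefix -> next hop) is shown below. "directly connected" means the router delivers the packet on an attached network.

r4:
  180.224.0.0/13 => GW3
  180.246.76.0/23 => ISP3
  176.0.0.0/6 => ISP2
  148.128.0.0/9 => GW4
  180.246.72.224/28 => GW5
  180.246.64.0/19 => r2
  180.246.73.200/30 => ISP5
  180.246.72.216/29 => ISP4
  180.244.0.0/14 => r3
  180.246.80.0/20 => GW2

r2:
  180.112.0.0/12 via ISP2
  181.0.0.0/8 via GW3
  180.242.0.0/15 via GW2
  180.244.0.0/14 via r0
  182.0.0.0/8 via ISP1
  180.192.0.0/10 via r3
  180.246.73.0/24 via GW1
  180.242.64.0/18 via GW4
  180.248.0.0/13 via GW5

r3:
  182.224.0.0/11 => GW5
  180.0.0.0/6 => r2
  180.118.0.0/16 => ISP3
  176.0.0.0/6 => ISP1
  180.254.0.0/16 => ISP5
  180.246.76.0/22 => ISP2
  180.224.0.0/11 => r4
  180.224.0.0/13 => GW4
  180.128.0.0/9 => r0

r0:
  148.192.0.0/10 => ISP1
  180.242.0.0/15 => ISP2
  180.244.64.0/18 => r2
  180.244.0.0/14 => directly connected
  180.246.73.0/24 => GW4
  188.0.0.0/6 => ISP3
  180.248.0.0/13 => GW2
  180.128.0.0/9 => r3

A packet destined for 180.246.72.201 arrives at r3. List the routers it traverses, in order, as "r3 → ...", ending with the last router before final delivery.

At r3: longest match for 180.246.72.201 is 180.224.0.0/11 -> r4
At r4: longest match for 180.246.72.201 is 180.246.64.0/19 -> r2
At r2: longest match for 180.246.72.201 is 180.244.0.0/14 -> r0
At r0: longest match for 180.246.72.201 is 180.244.0.0/14 -> directly connected

r3 → r4 → r2 → r0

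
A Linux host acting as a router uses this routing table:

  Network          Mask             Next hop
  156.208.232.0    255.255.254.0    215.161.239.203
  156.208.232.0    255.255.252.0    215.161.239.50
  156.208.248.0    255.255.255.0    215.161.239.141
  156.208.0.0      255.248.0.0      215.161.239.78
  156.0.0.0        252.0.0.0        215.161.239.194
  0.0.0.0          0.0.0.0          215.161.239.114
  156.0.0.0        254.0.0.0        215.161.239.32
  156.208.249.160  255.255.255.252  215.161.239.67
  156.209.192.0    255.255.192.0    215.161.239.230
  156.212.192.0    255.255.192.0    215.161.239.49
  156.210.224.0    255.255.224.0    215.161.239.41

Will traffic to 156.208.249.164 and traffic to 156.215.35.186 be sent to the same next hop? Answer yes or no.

yes

156.208.249.164: longest match 156.208.0.0/13 -> 215.161.239.78
156.215.35.186: longest match 156.208.0.0/13 -> 215.161.239.78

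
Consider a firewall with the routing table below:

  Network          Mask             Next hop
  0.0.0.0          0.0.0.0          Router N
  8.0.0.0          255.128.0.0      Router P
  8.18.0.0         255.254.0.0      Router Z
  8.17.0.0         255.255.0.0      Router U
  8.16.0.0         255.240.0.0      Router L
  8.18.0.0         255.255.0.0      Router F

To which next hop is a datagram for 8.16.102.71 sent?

Routes whose prefix contains 8.16.102.71:
  0.0.0.0/0 (default, matches everything) -> Router N
  8.0.0.0/9 (8.0.0.0 - 8.127.255.255) -> Router P
  8.16.0.0/12 (8.16.0.0 - 8.31.255.255) -> Router L
More-specific entries that do NOT match:
  8.17.0.0/16 (8.17.0.0 - 8.17.255.255) does not contain 8.16.102.71
  8.18.0.0/16 (8.18.0.0 - 8.18.255.255) does not contain 8.16.102.71
  8.18.0.0/15 (8.18.0.0 - 8.19.255.255) does not contain 8.16.102.71
Longest matching prefix is /12 -> next hop Router L.

Router L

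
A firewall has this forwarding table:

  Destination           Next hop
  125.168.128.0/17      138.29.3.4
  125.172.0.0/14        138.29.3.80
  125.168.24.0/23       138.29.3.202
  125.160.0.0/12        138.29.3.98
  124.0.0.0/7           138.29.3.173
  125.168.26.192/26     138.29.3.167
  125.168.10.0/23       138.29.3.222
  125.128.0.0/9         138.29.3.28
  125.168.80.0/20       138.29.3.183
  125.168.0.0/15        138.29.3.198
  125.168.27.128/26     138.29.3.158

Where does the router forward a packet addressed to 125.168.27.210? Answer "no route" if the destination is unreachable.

138.29.3.198

Routes whose prefix contains 125.168.27.210:
  124.0.0.0/7 (124.0.0.0 - 125.255.255.255) -> 138.29.3.173
  125.128.0.0/9 (125.128.0.0 - 125.255.255.255) -> 138.29.3.28
  125.160.0.0/12 (125.160.0.0 - 125.175.255.255) -> 138.29.3.98
  125.168.0.0/15 (125.168.0.0 - 125.169.255.255) -> 138.29.3.198
More-specific entries that do NOT match:
  125.168.26.192/26 (125.168.26.192 - 125.168.26.255) does not contain 125.168.27.210
  125.168.27.128/26 (125.168.27.128 - 125.168.27.191) does not contain 125.168.27.210
  125.168.24.0/23 (125.168.24.0 - 125.168.25.255) does not contain 125.168.27.210
  125.168.10.0/23 (125.168.10.0 - 125.168.11.255) does not contain 125.168.27.210
  125.168.80.0/20 (125.168.80.0 - 125.168.95.255) does not contain 125.168.27.210
  125.168.128.0/17 (125.168.128.0 - 125.168.255.255) does not contain 125.168.27.210
Longest matching prefix is /15 -> next hop 138.29.3.198.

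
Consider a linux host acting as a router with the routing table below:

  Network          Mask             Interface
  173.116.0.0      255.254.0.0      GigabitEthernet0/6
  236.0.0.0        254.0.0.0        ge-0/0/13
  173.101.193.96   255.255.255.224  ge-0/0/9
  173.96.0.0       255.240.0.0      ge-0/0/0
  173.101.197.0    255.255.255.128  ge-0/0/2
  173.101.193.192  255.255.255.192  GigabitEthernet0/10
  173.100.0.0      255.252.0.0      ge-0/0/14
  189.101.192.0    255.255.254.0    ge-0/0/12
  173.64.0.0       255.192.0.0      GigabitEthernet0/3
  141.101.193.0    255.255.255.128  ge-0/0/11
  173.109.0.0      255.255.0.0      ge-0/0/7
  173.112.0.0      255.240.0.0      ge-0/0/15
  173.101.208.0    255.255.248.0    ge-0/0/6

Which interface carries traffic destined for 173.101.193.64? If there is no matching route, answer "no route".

Routes whose prefix contains 173.101.193.64:
  173.64.0.0/10 (173.64.0.0 - 173.127.255.255) -> GigabitEthernet0/3
  173.96.0.0/12 (173.96.0.0 - 173.111.255.255) -> ge-0/0/0
  173.100.0.0/14 (173.100.0.0 - 173.103.255.255) -> ge-0/0/14
More-specific entries that do NOT match:
  173.101.193.96/27 (173.101.193.96 - 173.101.193.127) does not contain 173.101.193.64
  173.101.193.192/26 (173.101.193.192 - 173.101.193.255) does not contain 173.101.193.64
  173.101.197.0/25 (173.101.197.0 - 173.101.197.127) does not contain 173.101.193.64
  141.101.193.0/25 (141.101.193.0 - 141.101.193.127) does not contain 173.101.193.64
  189.101.192.0/23 (189.101.192.0 - 189.101.193.255) does not contain 173.101.193.64
  173.101.208.0/21 (173.101.208.0 - 173.101.215.255) does not contain 173.101.193.64
  173.109.0.0/16 (173.109.0.0 - 173.109.255.255) does not contain 173.101.193.64
  173.116.0.0/15 (173.116.0.0 - 173.117.255.255) does not contain 173.101.193.64
Longest matching prefix is /14 -> interface ge-0/0/14.

ge-0/0/14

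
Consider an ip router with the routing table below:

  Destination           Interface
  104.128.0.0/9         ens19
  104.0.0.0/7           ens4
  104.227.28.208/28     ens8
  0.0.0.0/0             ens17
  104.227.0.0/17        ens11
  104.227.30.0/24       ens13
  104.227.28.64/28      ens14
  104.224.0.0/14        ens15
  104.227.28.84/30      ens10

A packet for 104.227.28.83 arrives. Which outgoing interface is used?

ens11

Routes whose prefix contains 104.227.28.83:
  0.0.0.0/0 (default, matches everything) -> ens17
  104.0.0.0/7 (104.0.0.0 - 105.255.255.255) -> ens4
  104.128.0.0/9 (104.128.0.0 - 104.255.255.255) -> ens19
  104.224.0.0/14 (104.224.0.0 - 104.227.255.255) -> ens15
  104.227.0.0/17 (104.227.0.0 - 104.227.127.255) -> ens11
More-specific entries that do NOT match:
  104.227.28.84/30 (104.227.28.84 - 104.227.28.87) does not contain 104.227.28.83
  104.227.28.208/28 (104.227.28.208 - 104.227.28.223) does not contain 104.227.28.83
  104.227.28.64/28 (104.227.28.64 - 104.227.28.79) does not contain 104.227.28.83
  104.227.30.0/24 (104.227.30.0 - 104.227.30.255) does not contain 104.227.28.83
Longest matching prefix is /17 -> interface ens11.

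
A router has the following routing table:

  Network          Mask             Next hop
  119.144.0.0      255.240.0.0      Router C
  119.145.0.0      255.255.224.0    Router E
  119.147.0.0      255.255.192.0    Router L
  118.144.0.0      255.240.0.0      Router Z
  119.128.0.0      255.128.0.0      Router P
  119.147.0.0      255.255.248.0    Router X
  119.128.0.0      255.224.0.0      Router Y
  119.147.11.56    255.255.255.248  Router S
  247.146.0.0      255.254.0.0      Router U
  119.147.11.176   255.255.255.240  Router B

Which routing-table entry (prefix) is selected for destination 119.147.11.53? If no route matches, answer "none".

Entries matching 119.147.11.53:
  119.128.0.0/9 (119.128.0.0 - 119.255.255.255)
  119.128.0.0/11 (119.128.0.0 - 119.159.255.255)
  119.144.0.0/12 (119.144.0.0 - 119.159.255.255)
  119.147.0.0/18 (119.147.0.0 - 119.147.63.255)
Most specific is 119.147.0.0/18.

119.147.0.0/18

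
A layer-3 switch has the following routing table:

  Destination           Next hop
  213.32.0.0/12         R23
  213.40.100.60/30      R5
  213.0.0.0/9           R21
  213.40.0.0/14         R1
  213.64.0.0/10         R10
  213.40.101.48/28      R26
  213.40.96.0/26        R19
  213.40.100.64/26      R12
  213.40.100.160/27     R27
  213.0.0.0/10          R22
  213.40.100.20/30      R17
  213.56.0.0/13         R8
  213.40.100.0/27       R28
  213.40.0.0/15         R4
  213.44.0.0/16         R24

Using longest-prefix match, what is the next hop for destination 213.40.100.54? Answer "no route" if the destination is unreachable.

Routes whose prefix contains 213.40.100.54:
  213.0.0.0/9 (213.0.0.0 - 213.127.255.255) -> R21
  213.0.0.0/10 (213.0.0.0 - 213.63.255.255) -> R22
  213.32.0.0/12 (213.32.0.0 - 213.47.255.255) -> R23
  213.40.0.0/14 (213.40.0.0 - 213.43.255.255) -> R1
  213.40.0.0/15 (213.40.0.0 - 213.41.255.255) -> R4
More-specific entries that do NOT match:
  213.40.100.60/30 (213.40.100.60 - 213.40.100.63) does not contain 213.40.100.54
  213.40.100.20/30 (213.40.100.20 - 213.40.100.23) does not contain 213.40.100.54
  213.40.101.48/28 (213.40.101.48 - 213.40.101.63) does not contain 213.40.100.54
  213.40.100.160/27 (213.40.100.160 - 213.40.100.191) does not contain 213.40.100.54
  213.40.100.0/27 (213.40.100.0 - 213.40.100.31) does not contain 213.40.100.54
  213.40.96.0/26 (213.40.96.0 - 213.40.96.63) does not contain 213.40.100.54
  213.40.100.64/26 (213.40.100.64 - 213.40.100.127) does not contain 213.40.100.54
  213.44.0.0/16 (213.44.0.0 - 213.44.255.255) does not contain 213.40.100.54
Longest matching prefix is /15 -> next hop R4.

R4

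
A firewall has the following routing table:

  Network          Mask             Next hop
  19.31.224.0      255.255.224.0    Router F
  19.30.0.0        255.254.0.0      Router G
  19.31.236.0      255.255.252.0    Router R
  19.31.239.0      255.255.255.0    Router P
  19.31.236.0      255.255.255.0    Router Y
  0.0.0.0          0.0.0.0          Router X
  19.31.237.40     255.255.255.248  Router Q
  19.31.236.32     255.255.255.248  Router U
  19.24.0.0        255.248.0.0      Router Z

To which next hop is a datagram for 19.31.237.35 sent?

Routes whose prefix contains 19.31.237.35:
  0.0.0.0/0 (default, matches everything) -> Router X
  19.24.0.0/13 (19.24.0.0 - 19.31.255.255) -> Router Z
  19.30.0.0/15 (19.30.0.0 - 19.31.255.255) -> Router G
  19.31.224.0/19 (19.31.224.0 - 19.31.255.255) -> Router F
  19.31.236.0/22 (19.31.236.0 - 19.31.239.255) -> Router R
More-specific entries that do NOT match:
  19.31.237.40/29 (19.31.237.40 - 19.31.237.47) does not contain 19.31.237.35
  19.31.236.32/29 (19.31.236.32 - 19.31.236.39) does not contain 19.31.237.35
  19.31.239.0/24 (19.31.239.0 - 19.31.239.255) does not contain 19.31.237.35
  19.31.236.0/24 (19.31.236.0 - 19.31.236.255) does not contain 19.31.237.35
Longest matching prefix is /22 -> next hop Router R.

Router R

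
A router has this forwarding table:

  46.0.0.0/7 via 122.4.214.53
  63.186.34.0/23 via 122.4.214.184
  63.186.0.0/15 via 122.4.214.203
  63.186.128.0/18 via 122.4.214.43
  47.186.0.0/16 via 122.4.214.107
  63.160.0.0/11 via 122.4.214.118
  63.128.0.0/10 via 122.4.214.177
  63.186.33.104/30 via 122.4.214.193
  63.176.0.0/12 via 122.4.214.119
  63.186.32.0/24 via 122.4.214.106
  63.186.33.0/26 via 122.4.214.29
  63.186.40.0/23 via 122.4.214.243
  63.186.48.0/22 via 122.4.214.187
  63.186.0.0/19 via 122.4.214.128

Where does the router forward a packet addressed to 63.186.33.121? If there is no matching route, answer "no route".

Routes whose prefix contains 63.186.33.121:
  63.128.0.0/10 (63.128.0.0 - 63.191.255.255) -> 122.4.214.177
  63.160.0.0/11 (63.160.0.0 - 63.191.255.255) -> 122.4.214.118
  63.176.0.0/12 (63.176.0.0 - 63.191.255.255) -> 122.4.214.119
  63.186.0.0/15 (63.186.0.0 - 63.187.255.255) -> 122.4.214.203
More-specific entries that do NOT match:
  63.186.33.104/30 (63.186.33.104 - 63.186.33.107) does not contain 63.186.33.121
  63.186.33.0/26 (63.186.33.0 - 63.186.33.63) does not contain 63.186.33.121
  63.186.32.0/24 (63.186.32.0 - 63.186.32.255) does not contain 63.186.33.121
  63.186.34.0/23 (63.186.34.0 - 63.186.35.255) does not contain 63.186.33.121
  63.186.40.0/23 (63.186.40.0 - 63.186.41.255) does not contain 63.186.33.121
  63.186.48.0/22 (63.186.48.0 - 63.186.51.255) does not contain 63.186.33.121
  63.186.0.0/19 (63.186.0.0 - 63.186.31.255) does not contain 63.186.33.121
  63.186.128.0/18 (63.186.128.0 - 63.186.191.255) does not contain 63.186.33.121
  47.186.0.0/16 (47.186.0.0 - 47.186.255.255) does not contain 63.186.33.121
Longest matching prefix is /15 -> next hop 122.4.214.203.

122.4.214.203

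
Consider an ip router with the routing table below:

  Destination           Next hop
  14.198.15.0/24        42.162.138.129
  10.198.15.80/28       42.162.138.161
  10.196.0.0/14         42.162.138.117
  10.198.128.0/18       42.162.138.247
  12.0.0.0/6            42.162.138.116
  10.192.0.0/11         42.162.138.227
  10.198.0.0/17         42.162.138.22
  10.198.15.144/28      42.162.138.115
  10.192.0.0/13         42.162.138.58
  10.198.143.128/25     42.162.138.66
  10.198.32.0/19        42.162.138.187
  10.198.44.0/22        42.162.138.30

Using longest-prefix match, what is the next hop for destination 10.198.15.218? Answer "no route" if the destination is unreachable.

Routes whose prefix contains 10.198.15.218:
  10.192.0.0/11 (10.192.0.0 - 10.223.255.255) -> 42.162.138.227
  10.192.0.0/13 (10.192.0.0 - 10.199.255.255) -> 42.162.138.58
  10.196.0.0/14 (10.196.0.0 - 10.199.255.255) -> 42.162.138.117
  10.198.0.0/17 (10.198.0.0 - 10.198.127.255) -> 42.162.138.22
More-specific entries that do NOT match:
  10.198.15.80/28 (10.198.15.80 - 10.198.15.95) does not contain 10.198.15.218
  10.198.15.144/28 (10.198.15.144 - 10.198.15.159) does not contain 10.198.15.218
  10.198.143.128/25 (10.198.143.128 - 10.198.143.255) does not contain 10.198.15.218
  14.198.15.0/24 (14.198.15.0 - 14.198.15.255) does not contain 10.198.15.218
  10.198.44.0/22 (10.198.44.0 - 10.198.47.255) does not contain 10.198.15.218
  10.198.32.0/19 (10.198.32.0 - 10.198.63.255) does not contain 10.198.15.218
  10.198.128.0/18 (10.198.128.0 - 10.198.191.255) does not contain 10.198.15.218
Longest matching prefix is /17 -> next hop 42.162.138.22.

42.162.138.22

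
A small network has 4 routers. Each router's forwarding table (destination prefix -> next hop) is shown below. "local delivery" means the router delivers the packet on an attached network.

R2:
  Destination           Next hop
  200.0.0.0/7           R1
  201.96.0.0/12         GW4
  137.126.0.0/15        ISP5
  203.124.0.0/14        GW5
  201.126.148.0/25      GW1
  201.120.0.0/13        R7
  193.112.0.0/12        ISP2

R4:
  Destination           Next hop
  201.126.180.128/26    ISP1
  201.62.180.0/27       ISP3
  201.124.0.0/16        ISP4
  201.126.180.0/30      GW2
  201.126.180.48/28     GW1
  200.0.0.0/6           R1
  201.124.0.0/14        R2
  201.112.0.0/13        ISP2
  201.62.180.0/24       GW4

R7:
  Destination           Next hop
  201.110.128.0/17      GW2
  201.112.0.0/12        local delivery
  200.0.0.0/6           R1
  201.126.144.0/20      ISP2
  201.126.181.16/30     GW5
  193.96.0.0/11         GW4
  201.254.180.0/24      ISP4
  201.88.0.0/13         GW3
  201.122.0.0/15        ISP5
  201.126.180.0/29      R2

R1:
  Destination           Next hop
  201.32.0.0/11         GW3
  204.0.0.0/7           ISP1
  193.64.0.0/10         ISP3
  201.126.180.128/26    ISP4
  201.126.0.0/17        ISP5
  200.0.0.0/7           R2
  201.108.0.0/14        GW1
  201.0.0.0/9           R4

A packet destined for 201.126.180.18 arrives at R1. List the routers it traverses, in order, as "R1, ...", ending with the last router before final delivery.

R1, R4, R2, R7

At R1: longest match for 201.126.180.18 is 201.0.0.0/9 -> R4
At R4: longest match for 201.126.180.18 is 201.124.0.0/14 -> R2
At R2: longest match for 201.126.180.18 is 201.120.0.0/13 -> R7
At R7: longest match for 201.126.180.18 is 201.112.0.0/12 -> local delivery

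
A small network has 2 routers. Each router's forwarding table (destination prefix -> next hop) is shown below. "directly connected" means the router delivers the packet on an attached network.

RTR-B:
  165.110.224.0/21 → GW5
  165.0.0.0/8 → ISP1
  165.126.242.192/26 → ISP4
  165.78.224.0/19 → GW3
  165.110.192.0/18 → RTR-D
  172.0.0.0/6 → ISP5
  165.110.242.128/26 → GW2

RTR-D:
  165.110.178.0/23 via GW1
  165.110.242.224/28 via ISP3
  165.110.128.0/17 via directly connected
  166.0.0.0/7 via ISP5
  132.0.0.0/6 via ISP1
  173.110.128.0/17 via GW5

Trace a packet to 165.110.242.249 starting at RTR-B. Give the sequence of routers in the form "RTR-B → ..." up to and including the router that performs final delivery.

At RTR-B: longest match for 165.110.242.249 is 165.110.192.0/18 -> RTR-D
At RTR-D: longest match for 165.110.242.249 is 165.110.128.0/17 -> directly connected

RTR-B → RTR-D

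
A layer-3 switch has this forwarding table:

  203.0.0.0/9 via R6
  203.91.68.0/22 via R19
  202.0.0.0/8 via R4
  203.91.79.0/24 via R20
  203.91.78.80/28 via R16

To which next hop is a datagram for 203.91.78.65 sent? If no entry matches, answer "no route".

R6

Routes whose prefix contains 203.91.78.65:
  203.0.0.0/9 (203.0.0.0 - 203.127.255.255) -> R6
More-specific entries that do NOT match:
  203.91.78.80/28 (203.91.78.80 - 203.91.78.95) does not contain 203.91.78.65
  203.91.79.0/24 (203.91.79.0 - 203.91.79.255) does not contain 203.91.78.65
  203.91.68.0/22 (203.91.68.0 - 203.91.71.255) does not contain 203.91.78.65
Longest matching prefix is /9 -> next hop R6.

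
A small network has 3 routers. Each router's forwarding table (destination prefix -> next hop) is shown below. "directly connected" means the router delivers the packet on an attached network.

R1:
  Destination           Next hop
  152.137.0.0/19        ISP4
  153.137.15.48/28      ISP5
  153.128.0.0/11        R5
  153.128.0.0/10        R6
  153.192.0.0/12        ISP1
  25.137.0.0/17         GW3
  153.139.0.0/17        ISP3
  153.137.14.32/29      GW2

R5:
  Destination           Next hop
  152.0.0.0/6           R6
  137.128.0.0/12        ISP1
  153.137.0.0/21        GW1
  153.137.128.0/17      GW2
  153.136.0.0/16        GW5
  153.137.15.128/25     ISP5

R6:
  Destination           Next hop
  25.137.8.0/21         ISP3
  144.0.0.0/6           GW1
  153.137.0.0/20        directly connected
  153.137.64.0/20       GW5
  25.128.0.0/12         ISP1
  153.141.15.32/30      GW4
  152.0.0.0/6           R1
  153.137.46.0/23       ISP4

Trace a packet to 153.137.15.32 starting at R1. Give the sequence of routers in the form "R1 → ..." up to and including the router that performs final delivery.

At R1: longest match for 153.137.15.32 is 153.128.0.0/11 -> R5
At R5: longest match for 153.137.15.32 is 152.0.0.0/6 -> R6
At R6: longest match for 153.137.15.32 is 153.137.0.0/20 -> directly connected

R1 → R5 → R6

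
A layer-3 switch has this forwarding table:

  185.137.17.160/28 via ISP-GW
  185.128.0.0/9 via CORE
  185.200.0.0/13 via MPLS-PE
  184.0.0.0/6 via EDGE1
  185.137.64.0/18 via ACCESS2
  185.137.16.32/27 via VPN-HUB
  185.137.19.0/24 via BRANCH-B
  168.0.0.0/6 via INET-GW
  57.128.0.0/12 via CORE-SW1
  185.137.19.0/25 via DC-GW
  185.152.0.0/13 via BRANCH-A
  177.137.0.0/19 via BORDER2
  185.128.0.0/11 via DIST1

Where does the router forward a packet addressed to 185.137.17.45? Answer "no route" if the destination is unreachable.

DIST1

Routes whose prefix contains 185.137.17.45:
  184.0.0.0/6 (184.0.0.0 - 187.255.255.255) -> EDGE1
  185.128.0.0/9 (185.128.0.0 - 185.255.255.255) -> CORE
  185.128.0.0/11 (185.128.0.0 - 185.159.255.255) -> DIST1
More-specific entries that do NOT match:
  185.137.17.160/28 (185.137.17.160 - 185.137.17.175) does not contain 185.137.17.45
  185.137.16.32/27 (185.137.16.32 - 185.137.16.63) does not contain 185.137.17.45
  185.137.19.0/25 (185.137.19.0 - 185.137.19.127) does not contain 185.137.17.45
  185.137.19.0/24 (185.137.19.0 - 185.137.19.255) does not contain 185.137.17.45
  177.137.0.0/19 (177.137.0.0 - 177.137.31.255) does not contain 185.137.17.45
  185.137.64.0/18 (185.137.64.0 - 185.137.127.255) does not contain 185.137.17.45
  185.200.0.0/13 (185.200.0.0 - 185.207.255.255) does not contain 185.137.17.45
  185.152.0.0/13 (185.152.0.0 - 185.159.255.255) does not contain 185.137.17.45
  57.128.0.0/12 (57.128.0.0 - 57.143.255.255) does not contain 185.137.17.45
Longest matching prefix is /11 -> next hop DIST1.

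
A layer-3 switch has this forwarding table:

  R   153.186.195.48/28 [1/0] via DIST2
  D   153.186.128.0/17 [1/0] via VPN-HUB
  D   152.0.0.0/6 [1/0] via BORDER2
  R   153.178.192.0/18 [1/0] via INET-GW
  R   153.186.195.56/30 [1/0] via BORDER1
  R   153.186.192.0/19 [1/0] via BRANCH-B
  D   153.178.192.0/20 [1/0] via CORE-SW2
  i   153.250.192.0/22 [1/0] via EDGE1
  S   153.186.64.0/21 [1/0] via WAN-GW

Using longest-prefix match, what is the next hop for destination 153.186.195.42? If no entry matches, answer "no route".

BRANCH-B

Routes whose prefix contains 153.186.195.42:
  152.0.0.0/6 (152.0.0.0 - 155.255.255.255) -> BORDER2
  153.186.128.0/17 (153.186.128.0 - 153.186.255.255) -> VPN-HUB
  153.186.192.0/19 (153.186.192.0 - 153.186.223.255) -> BRANCH-B
More-specific entries that do NOT match:
  153.186.195.56/30 (153.186.195.56 - 153.186.195.59) does not contain 153.186.195.42
  153.186.195.48/28 (153.186.195.48 - 153.186.195.63) does not contain 153.186.195.42
  153.250.192.0/22 (153.250.192.0 - 153.250.195.255) does not contain 153.186.195.42
  153.186.64.0/21 (153.186.64.0 - 153.186.71.255) does not contain 153.186.195.42
  153.178.192.0/20 (153.178.192.0 - 153.178.207.255) does not contain 153.186.195.42
Longest matching prefix is /19 -> next hop BRANCH-B.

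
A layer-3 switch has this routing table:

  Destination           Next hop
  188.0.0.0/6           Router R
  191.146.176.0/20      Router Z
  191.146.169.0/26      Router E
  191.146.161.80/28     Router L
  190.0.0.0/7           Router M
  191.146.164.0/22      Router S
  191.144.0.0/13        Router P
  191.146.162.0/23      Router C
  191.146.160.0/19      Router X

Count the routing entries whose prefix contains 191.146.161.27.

Prefixes containing 191.146.161.27:
  188.0.0.0/6 (188.0.0.0 - 191.255.255.255)
  190.0.0.0/7 (190.0.0.0 - 191.255.255.255)
  191.144.0.0/13 (191.144.0.0 - 191.151.255.255)
  191.146.160.0/19 (191.146.160.0 - 191.146.191.255)
Total matching entries: 4.

4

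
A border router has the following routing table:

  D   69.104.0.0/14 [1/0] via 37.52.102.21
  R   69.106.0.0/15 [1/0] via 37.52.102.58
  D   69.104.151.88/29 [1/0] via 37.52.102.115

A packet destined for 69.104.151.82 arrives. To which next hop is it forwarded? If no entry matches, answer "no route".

Routes whose prefix contains 69.104.151.82:
  69.104.0.0/14 (69.104.0.0 - 69.107.255.255) -> 37.52.102.21
More-specific entries that do NOT match:
  69.104.151.88/29 (69.104.151.88 - 69.104.151.95) does not contain 69.104.151.82
  69.106.0.0/15 (69.106.0.0 - 69.107.255.255) does not contain 69.104.151.82
Longest matching prefix is /14 -> next hop 37.52.102.21.

37.52.102.21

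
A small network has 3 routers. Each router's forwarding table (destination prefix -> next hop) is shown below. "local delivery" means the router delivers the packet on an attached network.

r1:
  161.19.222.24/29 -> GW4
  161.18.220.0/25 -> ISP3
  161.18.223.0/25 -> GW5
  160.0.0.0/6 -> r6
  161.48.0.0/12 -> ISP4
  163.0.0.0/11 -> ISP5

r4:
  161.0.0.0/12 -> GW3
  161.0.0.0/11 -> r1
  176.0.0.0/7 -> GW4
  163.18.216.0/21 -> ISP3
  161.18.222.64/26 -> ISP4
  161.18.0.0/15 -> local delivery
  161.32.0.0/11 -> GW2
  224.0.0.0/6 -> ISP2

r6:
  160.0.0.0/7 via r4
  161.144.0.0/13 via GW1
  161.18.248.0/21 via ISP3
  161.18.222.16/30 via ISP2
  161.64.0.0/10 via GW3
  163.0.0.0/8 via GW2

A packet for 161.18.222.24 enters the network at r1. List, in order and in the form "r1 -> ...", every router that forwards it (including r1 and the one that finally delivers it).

r1 -> r6 -> r4

At r1: longest match for 161.18.222.24 is 160.0.0.0/6 -> r6
At r6: longest match for 161.18.222.24 is 160.0.0.0/7 -> r4
At r4: longest match for 161.18.222.24 is 161.18.0.0/15 -> local delivery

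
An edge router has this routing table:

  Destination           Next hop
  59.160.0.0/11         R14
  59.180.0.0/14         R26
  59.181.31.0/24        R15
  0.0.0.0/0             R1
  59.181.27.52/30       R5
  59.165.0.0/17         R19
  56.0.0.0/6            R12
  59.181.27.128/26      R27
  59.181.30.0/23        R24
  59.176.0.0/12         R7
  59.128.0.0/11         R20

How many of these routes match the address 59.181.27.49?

Prefixes containing 59.181.27.49:
  0.0.0.0/0 (default, matches everything)
  56.0.0.0/6 (56.0.0.0 - 59.255.255.255)
  59.160.0.0/11 (59.160.0.0 - 59.191.255.255)
  59.176.0.0/12 (59.176.0.0 - 59.191.255.255)
  59.180.0.0/14 (59.180.0.0 - 59.183.255.255)
Total matching entries: 5.

5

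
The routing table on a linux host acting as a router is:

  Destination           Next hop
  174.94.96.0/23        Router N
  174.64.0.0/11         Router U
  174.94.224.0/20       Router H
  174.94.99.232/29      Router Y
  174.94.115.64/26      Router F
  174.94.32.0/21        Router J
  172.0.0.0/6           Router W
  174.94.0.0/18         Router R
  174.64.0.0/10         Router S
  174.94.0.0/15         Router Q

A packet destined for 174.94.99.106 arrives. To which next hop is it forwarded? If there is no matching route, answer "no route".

Router Q

Routes whose prefix contains 174.94.99.106:
  172.0.0.0/6 (172.0.0.0 - 175.255.255.255) -> Router W
  174.64.0.0/10 (174.64.0.0 - 174.127.255.255) -> Router S
  174.64.0.0/11 (174.64.0.0 - 174.95.255.255) -> Router U
  174.94.0.0/15 (174.94.0.0 - 174.95.255.255) -> Router Q
More-specific entries that do NOT match:
  174.94.99.232/29 (174.94.99.232 - 174.94.99.239) does not contain 174.94.99.106
  174.94.115.64/26 (174.94.115.64 - 174.94.115.127) does not contain 174.94.99.106
  174.94.96.0/23 (174.94.96.0 - 174.94.97.255) does not contain 174.94.99.106
  174.94.32.0/21 (174.94.32.0 - 174.94.39.255) does not contain 174.94.99.106
  174.94.224.0/20 (174.94.224.0 - 174.94.239.255) does not contain 174.94.99.106
  174.94.0.0/18 (174.94.0.0 - 174.94.63.255) does not contain 174.94.99.106
Longest matching prefix is /15 -> next hop Router Q.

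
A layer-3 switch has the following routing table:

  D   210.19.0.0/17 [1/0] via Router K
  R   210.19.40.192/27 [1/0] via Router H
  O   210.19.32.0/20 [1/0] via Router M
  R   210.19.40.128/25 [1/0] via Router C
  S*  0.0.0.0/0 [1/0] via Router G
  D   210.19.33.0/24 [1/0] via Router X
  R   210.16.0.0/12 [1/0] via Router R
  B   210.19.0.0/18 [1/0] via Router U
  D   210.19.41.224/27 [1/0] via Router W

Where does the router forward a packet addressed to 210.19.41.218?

Router M

Routes whose prefix contains 210.19.41.218:
  0.0.0.0/0 (default, matches everything) -> Router G
  210.16.0.0/12 (210.16.0.0 - 210.31.255.255) -> Router R
  210.19.0.0/17 (210.19.0.0 - 210.19.127.255) -> Router K
  210.19.0.0/18 (210.19.0.0 - 210.19.63.255) -> Router U
  210.19.32.0/20 (210.19.32.0 - 210.19.47.255) -> Router M
More-specific entries that do NOT match:
  210.19.40.192/27 (210.19.40.192 - 210.19.40.223) does not contain 210.19.41.218
  210.19.41.224/27 (210.19.41.224 - 210.19.41.255) does not contain 210.19.41.218
  210.19.40.128/25 (210.19.40.128 - 210.19.40.255) does not contain 210.19.41.218
  210.19.33.0/24 (210.19.33.0 - 210.19.33.255) does not contain 210.19.41.218
Longest matching prefix is /20 -> next hop Router M.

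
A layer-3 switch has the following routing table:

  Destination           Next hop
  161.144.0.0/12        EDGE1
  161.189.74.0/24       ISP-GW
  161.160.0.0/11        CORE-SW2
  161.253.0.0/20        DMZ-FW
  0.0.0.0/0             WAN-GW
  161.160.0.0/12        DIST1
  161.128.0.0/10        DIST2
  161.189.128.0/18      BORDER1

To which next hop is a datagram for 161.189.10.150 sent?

CORE-SW2

Routes whose prefix contains 161.189.10.150:
  0.0.0.0/0 (default, matches everything) -> WAN-GW
  161.128.0.0/10 (161.128.0.0 - 161.191.255.255) -> DIST2
  161.160.0.0/11 (161.160.0.0 - 161.191.255.255) -> CORE-SW2
More-specific entries that do NOT match:
  161.189.74.0/24 (161.189.74.0 - 161.189.74.255) does not contain 161.189.10.150
  161.253.0.0/20 (161.253.0.0 - 161.253.15.255) does not contain 161.189.10.150
  161.189.128.0/18 (161.189.128.0 - 161.189.191.255) does not contain 161.189.10.150
  161.144.0.0/12 (161.144.0.0 - 161.159.255.255) does not contain 161.189.10.150
  161.160.0.0/12 (161.160.0.0 - 161.175.255.255) does not contain 161.189.10.150
Longest matching prefix is /11 -> next hop CORE-SW2.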